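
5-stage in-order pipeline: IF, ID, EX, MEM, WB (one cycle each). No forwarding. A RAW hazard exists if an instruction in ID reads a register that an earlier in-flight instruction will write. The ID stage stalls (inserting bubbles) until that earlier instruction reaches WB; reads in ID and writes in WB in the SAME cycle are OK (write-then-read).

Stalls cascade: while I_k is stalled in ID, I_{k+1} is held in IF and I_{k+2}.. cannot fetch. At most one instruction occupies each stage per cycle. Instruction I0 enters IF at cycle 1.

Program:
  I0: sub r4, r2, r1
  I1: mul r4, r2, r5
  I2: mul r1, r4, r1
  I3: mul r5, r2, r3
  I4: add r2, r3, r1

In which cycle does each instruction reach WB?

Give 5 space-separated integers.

I0 sub r4 <- r2,r1: IF@1 ID@2 stall=0 (-) EX@3 MEM@4 WB@5
I1 mul r4 <- r2,r5: IF@2 ID@3 stall=0 (-) EX@4 MEM@5 WB@6
I2 mul r1 <- r4,r1: IF@3 ID@4 stall=2 (RAW on I1.r4 (WB@6)) EX@7 MEM@8 WB@9
I3 mul r5 <- r2,r3: IF@4 ID@7 stall=0 (-) EX@8 MEM@9 WB@10
I4 add r2 <- r3,r1: IF@7 ID@8 stall=1 (RAW on I2.r1 (WB@9)) EX@10 MEM@11 WB@12

Answer: 5 6 9 10 12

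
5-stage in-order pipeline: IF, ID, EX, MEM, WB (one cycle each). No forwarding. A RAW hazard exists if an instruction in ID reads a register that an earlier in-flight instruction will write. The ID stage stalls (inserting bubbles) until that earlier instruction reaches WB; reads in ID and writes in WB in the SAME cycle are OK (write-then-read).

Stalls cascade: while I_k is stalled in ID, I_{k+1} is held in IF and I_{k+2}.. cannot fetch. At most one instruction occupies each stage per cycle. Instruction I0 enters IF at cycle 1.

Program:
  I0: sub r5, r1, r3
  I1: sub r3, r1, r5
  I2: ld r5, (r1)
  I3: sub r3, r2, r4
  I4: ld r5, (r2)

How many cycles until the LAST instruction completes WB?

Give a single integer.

Answer: 11

Derivation:
I0 sub r5 <- r1,r3: IF@1 ID@2 stall=0 (-) EX@3 MEM@4 WB@5
I1 sub r3 <- r1,r5: IF@2 ID@3 stall=2 (RAW on I0.r5 (WB@5)) EX@6 MEM@7 WB@8
I2 ld r5 <- r1: IF@3 ID@6 stall=0 (-) EX@7 MEM@8 WB@9
I3 sub r3 <- r2,r4: IF@6 ID@7 stall=0 (-) EX@8 MEM@9 WB@10
I4 ld r5 <- r2: IF@7 ID@8 stall=0 (-) EX@9 MEM@10 WB@11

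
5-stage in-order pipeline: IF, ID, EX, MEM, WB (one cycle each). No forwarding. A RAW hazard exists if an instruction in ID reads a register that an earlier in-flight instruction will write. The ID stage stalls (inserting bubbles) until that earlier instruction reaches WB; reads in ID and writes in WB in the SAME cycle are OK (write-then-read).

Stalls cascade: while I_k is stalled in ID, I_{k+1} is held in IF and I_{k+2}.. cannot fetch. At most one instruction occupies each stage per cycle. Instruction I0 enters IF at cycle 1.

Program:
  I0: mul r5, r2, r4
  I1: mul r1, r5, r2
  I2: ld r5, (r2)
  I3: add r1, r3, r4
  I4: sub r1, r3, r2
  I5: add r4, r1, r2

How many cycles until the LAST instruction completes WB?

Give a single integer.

Answer: 14

Derivation:
I0 mul r5 <- r2,r4: IF@1 ID@2 stall=0 (-) EX@3 MEM@4 WB@5
I1 mul r1 <- r5,r2: IF@2 ID@3 stall=2 (RAW on I0.r5 (WB@5)) EX@6 MEM@7 WB@8
I2 ld r5 <- r2: IF@3 ID@6 stall=0 (-) EX@7 MEM@8 WB@9
I3 add r1 <- r3,r4: IF@6 ID@7 stall=0 (-) EX@8 MEM@9 WB@10
I4 sub r1 <- r3,r2: IF@7 ID@8 stall=0 (-) EX@9 MEM@10 WB@11
I5 add r4 <- r1,r2: IF@8 ID@9 stall=2 (RAW on I4.r1 (WB@11)) EX@12 MEM@13 WB@14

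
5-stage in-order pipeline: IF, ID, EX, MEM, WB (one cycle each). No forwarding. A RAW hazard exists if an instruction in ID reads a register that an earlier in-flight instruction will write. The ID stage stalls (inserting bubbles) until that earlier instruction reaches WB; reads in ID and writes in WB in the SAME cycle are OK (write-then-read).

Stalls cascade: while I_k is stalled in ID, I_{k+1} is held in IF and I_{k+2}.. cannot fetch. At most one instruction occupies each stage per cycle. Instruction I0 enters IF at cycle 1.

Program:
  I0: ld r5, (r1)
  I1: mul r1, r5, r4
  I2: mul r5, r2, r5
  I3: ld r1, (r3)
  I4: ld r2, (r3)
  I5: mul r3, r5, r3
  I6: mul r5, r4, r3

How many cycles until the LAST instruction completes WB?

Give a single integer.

I0 ld r5 <- r1: IF@1 ID@2 stall=0 (-) EX@3 MEM@4 WB@5
I1 mul r1 <- r5,r4: IF@2 ID@3 stall=2 (RAW on I0.r5 (WB@5)) EX@6 MEM@7 WB@8
I2 mul r5 <- r2,r5: IF@3 ID@6 stall=0 (-) EX@7 MEM@8 WB@9
I3 ld r1 <- r3: IF@6 ID@7 stall=0 (-) EX@8 MEM@9 WB@10
I4 ld r2 <- r3: IF@7 ID@8 stall=0 (-) EX@9 MEM@10 WB@11
I5 mul r3 <- r5,r3: IF@8 ID@9 stall=0 (-) EX@10 MEM@11 WB@12
I6 mul r5 <- r4,r3: IF@9 ID@10 stall=2 (RAW on I5.r3 (WB@12)) EX@13 MEM@14 WB@15

Answer: 15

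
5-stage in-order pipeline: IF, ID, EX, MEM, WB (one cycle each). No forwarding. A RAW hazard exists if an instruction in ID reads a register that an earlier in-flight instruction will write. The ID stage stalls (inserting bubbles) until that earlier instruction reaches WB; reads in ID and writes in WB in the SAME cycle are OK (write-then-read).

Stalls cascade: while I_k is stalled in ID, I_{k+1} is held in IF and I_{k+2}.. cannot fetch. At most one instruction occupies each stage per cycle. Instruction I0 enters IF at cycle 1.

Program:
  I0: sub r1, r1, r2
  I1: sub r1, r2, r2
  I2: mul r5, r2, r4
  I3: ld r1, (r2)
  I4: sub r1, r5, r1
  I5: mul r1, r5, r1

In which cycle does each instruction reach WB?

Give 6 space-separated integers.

I0 sub r1 <- r1,r2: IF@1 ID@2 stall=0 (-) EX@3 MEM@4 WB@5
I1 sub r1 <- r2,r2: IF@2 ID@3 stall=0 (-) EX@4 MEM@5 WB@6
I2 mul r5 <- r2,r4: IF@3 ID@4 stall=0 (-) EX@5 MEM@6 WB@7
I3 ld r1 <- r2: IF@4 ID@5 stall=0 (-) EX@6 MEM@7 WB@8
I4 sub r1 <- r5,r1: IF@5 ID@6 stall=2 (RAW on I3.r1 (WB@8)) EX@9 MEM@10 WB@11
I5 mul r1 <- r5,r1: IF@6 ID@9 stall=2 (RAW on I4.r1 (WB@11)) EX@12 MEM@13 WB@14

Answer: 5 6 7 8 11 14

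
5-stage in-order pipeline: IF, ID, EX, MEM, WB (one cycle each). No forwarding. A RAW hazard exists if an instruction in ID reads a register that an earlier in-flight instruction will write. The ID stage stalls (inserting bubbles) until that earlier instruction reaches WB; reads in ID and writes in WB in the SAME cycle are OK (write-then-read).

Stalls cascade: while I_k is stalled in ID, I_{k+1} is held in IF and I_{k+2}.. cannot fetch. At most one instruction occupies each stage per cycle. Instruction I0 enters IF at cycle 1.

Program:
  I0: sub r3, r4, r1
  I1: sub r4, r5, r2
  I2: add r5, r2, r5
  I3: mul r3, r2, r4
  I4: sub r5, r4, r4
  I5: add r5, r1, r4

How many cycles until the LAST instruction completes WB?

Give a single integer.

I0 sub r3 <- r4,r1: IF@1 ID@2 stall=0 (-) EX@3 MEM@4 WB@5
I1 sub r4 <- r5,r2: IF@2 ID@3 stall=0 (-) EX@4 MEM@5 WB@6
I2 add r5 <- r2,r5: IF@3 ID@4 stall=0 (-) EX@5 MEM@6 WB@7
I3 mul r3 <- r2,r4: IF@4 ID@5 stall=1 (RAW on I1.r4 (WB@6)) EX@7 MEM@8 WB@9
I4 sub r5 <- r4,r4: IF@5 ID@7 stall=0 (-) EX@8 MEM@9 WB@10
I5 add r5 <- r1,r4: IF@7 ID@8 stall=0 (-) EX@9 MEM@10 WB@11

Answer: 11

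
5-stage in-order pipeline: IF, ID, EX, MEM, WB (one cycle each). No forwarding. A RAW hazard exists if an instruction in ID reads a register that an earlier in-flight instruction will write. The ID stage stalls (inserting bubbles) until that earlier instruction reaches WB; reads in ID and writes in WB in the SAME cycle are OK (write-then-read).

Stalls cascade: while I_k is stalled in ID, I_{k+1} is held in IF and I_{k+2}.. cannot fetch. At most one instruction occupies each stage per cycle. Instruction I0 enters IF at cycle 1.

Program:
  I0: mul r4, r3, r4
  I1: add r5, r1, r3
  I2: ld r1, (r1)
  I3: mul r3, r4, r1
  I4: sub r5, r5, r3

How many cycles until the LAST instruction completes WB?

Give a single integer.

Answer: 13

Derivation:
I0 mul r4 <- r3,r4: IF@1 ID@2 stall=0 (-) EX@3 MEM@4 WB@5
I1 add r5 <- r1,r3: IF@2 ID@3 stall=0 (-) EX@4 MEM@5 WB@6
I2 ld r1 <- r1: IF@3 ID@4 stall=0 (-) EX@5 MEM@6 WB@7
I3 mul r3 <- r4,r1: IF@4 ID@5 stall=2 (RAW on I2.r1 (WB@7)) EX@8 MEM@9 WB@10
I4 sub r5 <- r5,r3: IF@5 ID@8 stall=2 (RAW on I3.r3 (WB@10)) EX@11 MEM@12 WB@13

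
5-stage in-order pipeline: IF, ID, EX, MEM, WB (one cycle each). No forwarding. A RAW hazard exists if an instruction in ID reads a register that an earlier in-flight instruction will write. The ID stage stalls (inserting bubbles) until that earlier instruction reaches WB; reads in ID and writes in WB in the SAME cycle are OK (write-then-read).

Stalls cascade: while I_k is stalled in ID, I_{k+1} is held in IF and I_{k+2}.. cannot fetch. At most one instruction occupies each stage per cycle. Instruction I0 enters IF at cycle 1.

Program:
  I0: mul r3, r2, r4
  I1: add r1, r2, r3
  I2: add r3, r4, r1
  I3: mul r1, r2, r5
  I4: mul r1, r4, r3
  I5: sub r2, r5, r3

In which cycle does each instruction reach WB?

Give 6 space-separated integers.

Answer: 5 8 11 12 14 15

Derivation:
I0 mul r3 <- r2,r4: IF@1 ID@2 stall=0 (-) EX@3 MEM@4 WB@5
I1 add r1 <- r2,r3: IF@2 ID@3 stall=2 (RAW on I0.r3 (WB@5)) EX@6 MEM@7 WB@8
I2 add r3 <- r4,r1: IF@3 ID@6 stall=2 (RAW on I1.r1 (WB@8)) EX@9 MEM@10 WB@11
I3 mul r1 <- r2,r5: IF@6 ID@9 stall=0 (-) EX@10 MEM@11 WB@12
I4 mul r1 <- r4,r3: IF@9 ID@10 stall=1 (RAW on I2.r3 (WB@11)) EX@12 MEM@13 WB@14
I5 sub r2 <- r5,r3: IF@10 ID@12 stall=0 (-) EX@13 MEM@14 WB@15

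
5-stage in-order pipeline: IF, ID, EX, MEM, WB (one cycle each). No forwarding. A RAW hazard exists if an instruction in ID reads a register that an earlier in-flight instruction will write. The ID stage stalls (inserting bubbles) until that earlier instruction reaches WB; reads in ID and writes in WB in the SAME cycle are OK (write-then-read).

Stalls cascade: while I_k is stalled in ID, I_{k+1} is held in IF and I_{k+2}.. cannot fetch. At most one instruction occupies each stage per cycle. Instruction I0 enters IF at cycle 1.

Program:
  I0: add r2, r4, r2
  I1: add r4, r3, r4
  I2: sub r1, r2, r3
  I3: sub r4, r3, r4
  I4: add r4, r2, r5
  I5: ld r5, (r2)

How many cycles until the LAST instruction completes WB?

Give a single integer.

Answer: 11

Derivation:
I0 add r2 <- r4,r2: IF@1 ID@2 stall=0 (-) EX@3 MEM@4 WB@5
I1 add r4 <- r3,r4: IF@2 ID@3 stall=0 (-) EX@4 MEM@5 WB@6
I2 sub r1 <- r2,r3: IF@3 ID@4 stall=1 (RAW on I0.r2 (WB@5)) EX@6 MEM@7 WB@8
I3 sub r4 <- r3,r4: IF@4 ID@6 stall=0 (-) EX@7 MEM@8 WB@9
I4 add r4 <- r2,r5: IF@6 ID@7 stall=0 (-) EX@8 MEM@9 WB@10
I5 ld r5 <- r2: IF@7 ID@8 stall=0 (-) EX@9 MEM@10 WB@11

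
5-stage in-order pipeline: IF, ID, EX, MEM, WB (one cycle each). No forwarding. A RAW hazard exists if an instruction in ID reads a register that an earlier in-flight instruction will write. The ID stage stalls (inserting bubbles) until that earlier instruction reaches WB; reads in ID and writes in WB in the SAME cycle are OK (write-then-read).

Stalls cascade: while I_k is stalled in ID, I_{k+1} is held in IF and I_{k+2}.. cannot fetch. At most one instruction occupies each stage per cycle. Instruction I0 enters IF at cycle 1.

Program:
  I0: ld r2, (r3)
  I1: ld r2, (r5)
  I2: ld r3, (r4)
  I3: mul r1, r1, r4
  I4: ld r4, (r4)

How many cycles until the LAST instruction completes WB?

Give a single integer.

I0 ld r2 <- r3: IF@1 ID@2 stall=0 (-) EX@3 MEM@4 WB@5
I1 ld r2 <- r5: IF@2 ID@3 stall=0 (-) EX@4 MEM@5 WB@6
I2 ld r3 <- r4: IF@3 ID@4 stall=0 (-) EX@5 MEM@6 WB@7
I3 mul r1 <- r1,r4: IF@4 ID@5 stall=0 (-) EX@6 MEM@7 WB@8
I4 ld r4 <- r4: IF@5 ID@6 stall=0 (-) EX@7 MEM@8 WB@9

Answer: 9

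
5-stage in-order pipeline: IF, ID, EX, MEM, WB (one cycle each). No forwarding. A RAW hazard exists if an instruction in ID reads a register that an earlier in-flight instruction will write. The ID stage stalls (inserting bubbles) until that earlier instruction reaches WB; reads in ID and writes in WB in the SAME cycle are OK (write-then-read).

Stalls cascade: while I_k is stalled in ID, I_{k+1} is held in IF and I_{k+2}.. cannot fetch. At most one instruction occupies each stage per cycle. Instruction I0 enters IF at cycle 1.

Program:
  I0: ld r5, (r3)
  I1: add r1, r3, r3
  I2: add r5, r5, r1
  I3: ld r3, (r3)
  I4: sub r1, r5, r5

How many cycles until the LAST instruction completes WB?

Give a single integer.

Answer: 12

Derivation:
I0 ld r5 <- r3: IF@1 ID@2 stall=0 (-) EX@3 MEM@4 WB@5
I1 add r1 <- r3,r3: IF@2 ID@3 stall=0 (-) EX@4 MEM@5 WB@6
I2 add r5 <- r5,r1: IF@3 ID@4 stall=2 (RAW on I1.r1 (WB@6)) EX@7 MEM@8 WB@9
I3 ld r3 <- r3: IF@4 ID@7 stall=0 (-) EX@8 MEM@9 WB@10
I4 sub r1 <- r5,r5: IF@7 ID@8 stall=1 (RAW on I2.r5 (WB@9)) EX@10 MEM@11 WB@12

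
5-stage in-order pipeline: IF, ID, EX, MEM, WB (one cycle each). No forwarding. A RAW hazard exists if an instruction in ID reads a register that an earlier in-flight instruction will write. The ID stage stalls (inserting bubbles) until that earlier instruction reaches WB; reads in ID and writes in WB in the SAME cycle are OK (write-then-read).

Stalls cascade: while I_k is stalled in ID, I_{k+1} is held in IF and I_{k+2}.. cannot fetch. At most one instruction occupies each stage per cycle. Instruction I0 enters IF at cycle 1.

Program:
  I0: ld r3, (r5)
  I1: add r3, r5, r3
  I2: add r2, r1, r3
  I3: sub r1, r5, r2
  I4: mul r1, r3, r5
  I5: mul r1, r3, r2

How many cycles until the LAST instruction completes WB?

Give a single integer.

Answer: 16

Derivation:
I0 ld r3 <- r5: IF@1 ID@2 stall=0 (-) EX@3 MEM@4 WB@5
I1 add r3 <- r5,r3: IF@2 ID@3 stall=2 (RAW on I0.r3 (WB@5)) EX@6 MEM@7 WB@8
I2 add r2 <- r1,r3: IF@3 ID@6 stall=2 (RAW on I1.r3 (WB@8)) EX@9 MEM@10 WB@11
I3 sub r1 <- r5,r2: IF@6 ID@9 stall=2 (RAW on I2.r2 (WB@11)) EX@12 MEM@13 WB@14
I4 mul r1 <- r3,r5: IF@9 ID@12 stall=0 (-) EX@13 MEM@14 WB@15
I5 mul r1 <- r3,r2: IF@12 ID@13 stall=0 (-) EX@14 MEM@15 WB@16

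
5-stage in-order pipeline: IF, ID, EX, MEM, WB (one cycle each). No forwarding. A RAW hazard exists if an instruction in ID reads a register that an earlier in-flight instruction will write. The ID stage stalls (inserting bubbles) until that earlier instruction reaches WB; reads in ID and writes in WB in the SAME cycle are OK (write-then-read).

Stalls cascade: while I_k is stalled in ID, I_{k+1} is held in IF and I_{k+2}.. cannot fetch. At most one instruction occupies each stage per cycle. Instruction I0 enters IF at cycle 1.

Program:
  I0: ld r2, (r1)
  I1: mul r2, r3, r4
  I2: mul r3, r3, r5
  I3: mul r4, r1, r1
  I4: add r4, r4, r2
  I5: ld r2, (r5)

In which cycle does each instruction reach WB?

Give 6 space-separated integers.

Answer: 5 6 7 8 11 12

Derivation:
I0 ld r2 <- r1: IF@1 ID@2 stall=0 (-) EX@3 MEM@4 WB@5
I1 mul r2 <- r3,r4: IF@2 ID@3 stall=0 (-) EX@4 MEM@5 WB@6
I2 mul r3 <- r3,r5: IF@3 ID@4 stall=0 (-) EX@5 MEM@6 WB@7
I3 mul r4 <- r1,r1: IF@4 ID@5 stall=0 (-) EX@6 MEM@7 WB@8
I4 add r4 <- r4,r2: IF@5 ID@6 stall=2 (RAW on I3.r4 (WB@8)) EX@9 MEM@10 WB@11
I5 ld r2 <- r5: IF@6 ID@9 stall=0 (-) EX@10 MEM@11 WB@12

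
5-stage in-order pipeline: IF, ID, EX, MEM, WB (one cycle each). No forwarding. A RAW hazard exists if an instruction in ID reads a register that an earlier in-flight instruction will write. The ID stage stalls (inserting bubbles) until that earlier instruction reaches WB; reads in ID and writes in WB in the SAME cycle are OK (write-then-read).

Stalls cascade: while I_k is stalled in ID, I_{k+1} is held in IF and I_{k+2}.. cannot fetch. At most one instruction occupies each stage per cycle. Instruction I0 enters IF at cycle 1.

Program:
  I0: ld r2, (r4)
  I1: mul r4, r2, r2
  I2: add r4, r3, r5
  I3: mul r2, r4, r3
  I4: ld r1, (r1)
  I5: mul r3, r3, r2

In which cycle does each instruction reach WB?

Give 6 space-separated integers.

Answer: 5 8 9 12 13 15

Derivation:
I0 ld r2 <- r4: IF@1 ID@2 stall=0 (-) EX@3 MEM@4 WB@5
I1 mul r4 <- r2,r2: IF@2 ID@3 stall=2 (RAW on I0.r2 (WB@5)) EX@6 MEM@7 WB@8
I2 add r4 <- r3,r5: IF@3 ID@6 stall=0 (-) EX@7 MEM@8 WB@9
I3 mul r2 <- r4,r3: IF@6 ID@7 stall=2 (RAW on I2.r4 (WB@9)) EX@10 MEM@11 WB@12
I4 ld r1 <- r1: IF@7 ID@10 stall=0 (-) EX@11 MEM@12 WB@13
I5 mul r3 <- r3,r2: IF@10 ID@11 stall=1 (RAW on I3.r2 (WB@12)) EX@13 MEM@14 WB@15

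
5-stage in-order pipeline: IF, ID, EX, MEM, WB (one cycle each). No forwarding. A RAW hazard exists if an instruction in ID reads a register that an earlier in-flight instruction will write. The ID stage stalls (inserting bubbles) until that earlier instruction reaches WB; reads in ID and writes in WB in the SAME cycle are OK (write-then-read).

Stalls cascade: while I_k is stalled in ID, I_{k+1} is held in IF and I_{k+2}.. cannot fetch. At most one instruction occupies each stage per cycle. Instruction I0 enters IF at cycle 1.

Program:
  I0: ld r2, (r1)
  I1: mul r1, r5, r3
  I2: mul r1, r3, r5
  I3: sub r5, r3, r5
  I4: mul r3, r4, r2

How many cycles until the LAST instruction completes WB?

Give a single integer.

Answer: 9

Derivation:
I0 ld r2 <- r1: IF@1 ID@2 stall=0 (-) EX@3 MEM@4 WB@5
I1 mul r1 <- r5,r3: IF@2 ID@3 stall=0 (-) EX@4 MEM@5 WB@6
I2 mul r1 <- r3,r5: IF@3 ID@4 stall=0 (-) EX@5 MEM@6 WB@7
I3 sub r5 <- r3,r5: IF@4 ID@5 stall=0 (-) EX@6 MEM@7 WB@8
I4 mul r3 <- r4,r2: IF@5 ID@6 stall=0 (-) EX@7 MEM@8 WB@9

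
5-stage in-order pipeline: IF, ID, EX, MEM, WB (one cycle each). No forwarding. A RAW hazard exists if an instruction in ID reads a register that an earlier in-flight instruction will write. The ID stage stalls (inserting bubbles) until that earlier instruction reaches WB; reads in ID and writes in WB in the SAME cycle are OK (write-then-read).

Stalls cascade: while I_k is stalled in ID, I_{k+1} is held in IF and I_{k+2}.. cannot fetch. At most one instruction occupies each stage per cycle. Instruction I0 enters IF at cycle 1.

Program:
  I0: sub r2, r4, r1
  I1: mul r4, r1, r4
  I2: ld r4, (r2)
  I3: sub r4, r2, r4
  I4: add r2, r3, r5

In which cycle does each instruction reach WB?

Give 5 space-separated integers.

I0 sub r2 <- r4,r1: IF@1 ID@2 stall=0 (-) EX@3 MEM@4 WB@5
I1 mul r4 <- r1,r4: IF@2 ID@3 stall=0 (-) EX@4 MEM@5 WB@6
I2 ld r4 <- r2: IF@3 ID@4 stall=1 (RAW on I0.r2 (WB@5)) EX@6 MEM@7 WB@8
I3 sub r4 <- r2,r4: IF@4 ID@6 stall=2 (RAW on I2.r4 (WB@8)) EX@9 MEM@10 WB@11
I4 add r2 <- r3,r5: IF@6 ID@9 stall=0 (-) EX@10 MEM@11 WB@12

Answer: 5 6 8 11 12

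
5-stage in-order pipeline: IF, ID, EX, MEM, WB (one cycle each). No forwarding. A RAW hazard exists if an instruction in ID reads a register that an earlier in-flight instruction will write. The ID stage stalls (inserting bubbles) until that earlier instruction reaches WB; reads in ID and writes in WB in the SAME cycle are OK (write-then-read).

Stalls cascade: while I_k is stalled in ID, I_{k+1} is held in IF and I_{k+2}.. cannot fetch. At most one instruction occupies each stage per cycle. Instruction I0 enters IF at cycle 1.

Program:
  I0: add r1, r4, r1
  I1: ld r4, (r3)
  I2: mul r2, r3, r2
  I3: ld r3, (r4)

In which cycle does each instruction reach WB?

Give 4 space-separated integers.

Answer: 5 6 7 9

Derivation:
I0 add r1 <- r4,r1: IF@1 ID@2 stall=0 (-) EX@3 MEM@4 WB@5
I1 ld r4 <- r3: IF@2 ID@3 stall=0 (-) EX@4 MEM@5 WB@6
I2 mul r2 <- r3,r2: IF@3 ID@4 stall=0 (-) EX@5 MEM@6 WB@7
I3 ld r3 <- r4: IF@4 ID@5 stall=1 (RAW on I1.r4 (WB@6)) EX@7 MEM@8 WB@9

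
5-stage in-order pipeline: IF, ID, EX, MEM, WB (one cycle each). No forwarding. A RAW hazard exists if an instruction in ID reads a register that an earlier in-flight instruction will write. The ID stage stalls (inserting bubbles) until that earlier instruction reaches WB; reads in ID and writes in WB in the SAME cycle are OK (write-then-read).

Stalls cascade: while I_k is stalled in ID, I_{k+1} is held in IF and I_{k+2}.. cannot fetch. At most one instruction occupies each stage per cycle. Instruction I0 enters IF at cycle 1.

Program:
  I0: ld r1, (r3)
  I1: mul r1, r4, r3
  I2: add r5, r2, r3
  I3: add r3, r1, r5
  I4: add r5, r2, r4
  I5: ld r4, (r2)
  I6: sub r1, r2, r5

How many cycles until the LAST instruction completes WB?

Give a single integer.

I0 ld r1 <- r3: IF@1 ID@2 stall=0 (-) EX@3 MEM@4 WB@5
I1 mul r1 <- r4,r3: IF@2 ID@3 stall=0 (-) EX@4 MEM@5 WB@6
I2 add r5 <- r2,r3: IF@3 ID@4 stall=0 (-) EX@5 MEM@6 WB@7
I3 add r3 <- r1,r5: IF@4 ID@5 stall=2 (RAW on I2.r5 (WB@7)) EX@8 MEM@9 WB@10
I4 add r5 <- r2,r4: IF@5 ID@8 stall=0 (-) EX@9 MEM@10 WB@11
I5 ld r4 <- r2: IF@8 ID@9 stall=0 (-) EX@10 MEM@11 WB@12
I6 sub r1 <- r2,r5: IF@9 ID@10 stall=1 (RAW on I4.r5 (WB@11)) EX@12 MEM@13 WB@14

Answer: 14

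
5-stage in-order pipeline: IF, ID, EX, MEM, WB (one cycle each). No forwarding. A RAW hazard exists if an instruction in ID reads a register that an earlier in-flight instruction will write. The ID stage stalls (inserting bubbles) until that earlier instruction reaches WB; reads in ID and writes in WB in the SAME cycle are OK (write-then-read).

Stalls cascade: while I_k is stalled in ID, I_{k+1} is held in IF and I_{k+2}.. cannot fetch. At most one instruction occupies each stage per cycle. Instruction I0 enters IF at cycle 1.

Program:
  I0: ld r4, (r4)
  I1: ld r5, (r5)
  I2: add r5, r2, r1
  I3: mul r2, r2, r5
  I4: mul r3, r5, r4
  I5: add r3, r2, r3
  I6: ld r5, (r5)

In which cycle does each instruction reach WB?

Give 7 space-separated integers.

I0 ld r4 <- r4: IF@1 ID@2 stall=0 (-) EX@3 MEM@4 WB@5
I1 ld r5 <- r5: IF@2 ID@3 stall=0 (-) EX@4 MEM@5 WB@6
I2 add r5 <- r2,r1: IF@3 ID@4 stall=0 (-) EX@5 MEM@6 WB@7
I3 mul r2 <- r2,r5: IF@4 ID@5 stall=2 (RAW on I2.r5 (WB@7)) EX@8 MEM@9 WB@10
I4 mul r3 <- r5,r4: IF@5 ID@8 stall=0 (-) EX@9 MEM@10 WB@11
I5 add r3 <- r2,r3: IF@8 ID@9 stall=2 (RAW on I4.r3 (WB@11)) EX@12 MEM@13 WB@14
I6 ld r5 <- r5: IF@9 ID@12 stall=0 (-) EX@13 MEM@14 WB@15

Answer: 5 6 7 10 11 14 15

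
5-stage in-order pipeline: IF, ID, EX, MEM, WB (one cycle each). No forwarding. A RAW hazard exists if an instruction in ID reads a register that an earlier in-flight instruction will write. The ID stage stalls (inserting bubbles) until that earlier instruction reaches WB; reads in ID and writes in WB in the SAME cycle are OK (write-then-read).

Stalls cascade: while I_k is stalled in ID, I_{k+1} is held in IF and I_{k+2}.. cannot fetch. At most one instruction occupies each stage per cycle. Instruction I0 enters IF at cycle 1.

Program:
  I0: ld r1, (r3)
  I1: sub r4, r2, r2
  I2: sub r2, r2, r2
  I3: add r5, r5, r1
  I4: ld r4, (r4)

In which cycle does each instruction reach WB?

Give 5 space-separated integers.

I0 ld r1 <- r3: IF@1 ID@2 stall=0 (-) EX@3 MEM@4 WB@5
I1 sub r4 <- r2,r2: IF@2 ID@3 stall=0 (-) EX@4 MEM@5 WB@6
I2 sub r2 <- r2,r2: IF@3 ID@4 stall=0 (-) EX@5 MEM@6 WB@7
I3 add r5 <- r5,r1: IF@4 ID@5 stall=0 (-) EX@6 MEM@7 WB@8
I4 ld r4 <- r4: IF@5 ID@6 stall=0 (-) EX@7 MEM@8 WB@9

Answer: 5 6 7 8 9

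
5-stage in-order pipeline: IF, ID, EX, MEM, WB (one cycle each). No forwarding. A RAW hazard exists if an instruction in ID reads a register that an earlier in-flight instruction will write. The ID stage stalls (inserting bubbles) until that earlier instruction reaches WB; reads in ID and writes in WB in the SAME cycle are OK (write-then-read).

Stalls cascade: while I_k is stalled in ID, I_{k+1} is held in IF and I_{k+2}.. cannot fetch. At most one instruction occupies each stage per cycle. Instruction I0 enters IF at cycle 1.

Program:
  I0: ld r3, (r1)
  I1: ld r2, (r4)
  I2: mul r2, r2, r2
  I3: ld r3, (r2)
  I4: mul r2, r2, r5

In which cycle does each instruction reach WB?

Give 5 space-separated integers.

Answer: 5 6 9 12 13

Derivation:
I0 ld r3 <- r1: IF@1 ID@2 stall=0 (-) EX@3 MEM@4 WB@5
I1 ld r2 <- r4: IF@2 ID@3 stall=0 (-) EX@4 MEM@5 WB@6
I2 mul r2 <- r2,r2: IF@3 ID@4 stall=2 (RAW on I1.r2 (WB@6)) EX@7 MEM@8 WB@9
I3 ld r3 <- r2: IF@4 ID@7 stall=2 (RAW on I2.r2 (WB@9)) EX@10 MEM@11 WB@12
I4 mul r2 <- r2,r5: IF@7 ID@10 stall=0 (-) EX@11 MEM@12 WB@13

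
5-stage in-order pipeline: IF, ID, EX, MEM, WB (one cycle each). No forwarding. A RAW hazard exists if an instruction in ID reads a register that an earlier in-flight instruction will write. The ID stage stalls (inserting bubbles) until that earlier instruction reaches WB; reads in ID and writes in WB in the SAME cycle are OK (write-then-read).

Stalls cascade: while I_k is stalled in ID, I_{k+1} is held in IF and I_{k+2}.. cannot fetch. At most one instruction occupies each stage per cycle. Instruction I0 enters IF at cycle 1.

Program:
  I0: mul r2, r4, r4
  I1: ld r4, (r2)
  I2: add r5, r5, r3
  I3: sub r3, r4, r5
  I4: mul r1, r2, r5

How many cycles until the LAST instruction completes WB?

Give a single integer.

I0 mul r2 <- r4,r4: IF@1 ID@2 stall=0 (-) EX@3 MEM@4 WB@5
I1 ld r4 <- r2: IF@2 ID@3 stall=2 (RAW on I0.r2 (WB@5)) EX@6 MEM@7 WB@8
I2 add r5 <- r5,r3: IF@3 ID@6 stall=0 (-) EX@7 MEM@8 WB@9
I3 sub r3 <- r4,r5: IF@6 ID@7 stall=2 (RAW on I2.r5 (WB@9)) EX@10 MEM@11 WB@12
I4 mul r1 <- r2,r5: IF@7 ID@10 stall=0 (-) EX@11 MEM@12 WB@13

Answer: 13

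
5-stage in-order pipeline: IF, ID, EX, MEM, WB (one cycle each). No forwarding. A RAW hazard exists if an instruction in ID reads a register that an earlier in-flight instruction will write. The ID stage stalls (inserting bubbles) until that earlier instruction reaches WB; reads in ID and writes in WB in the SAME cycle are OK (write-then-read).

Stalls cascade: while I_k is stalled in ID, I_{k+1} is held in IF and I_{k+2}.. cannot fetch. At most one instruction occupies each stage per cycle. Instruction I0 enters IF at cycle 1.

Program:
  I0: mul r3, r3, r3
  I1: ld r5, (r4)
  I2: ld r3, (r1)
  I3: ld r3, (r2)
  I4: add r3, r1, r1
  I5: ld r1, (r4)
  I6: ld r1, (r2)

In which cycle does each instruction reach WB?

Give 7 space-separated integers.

Answer: 5 6 7 8 9 10 11

Derivation:
I0 mul r3 <- r3,r3: IF@1 ID@2 stall=0 (-) EX@3 MEM@4 WB@5
I1 ld r5 <- r4: IF@2 ID@3 stall=0 (-) EX@4 MEM@5 WB@6
I2 ld r3 <- r1: IF@3 ID@4 stall=0 (-) EX@5 MEM@6 WB@7
I3 ld r3 <- r2: IF@4 ID@5 stall=0 (-) EX@6 MEM@7 WB@8
I4 add r3 <- r1,r1: IF@5 ID@6 stall=0 (-) EX@7 MEM@8 WB@9
I5 ld r1 <- r4: IF@6 ID@7 stall=0 (-) EX@8 MEM@9 WB@10
I6 ld r1 <- r2: IF@7 ID@8 stall=0 (-) EX@9 MEM@10 WB@11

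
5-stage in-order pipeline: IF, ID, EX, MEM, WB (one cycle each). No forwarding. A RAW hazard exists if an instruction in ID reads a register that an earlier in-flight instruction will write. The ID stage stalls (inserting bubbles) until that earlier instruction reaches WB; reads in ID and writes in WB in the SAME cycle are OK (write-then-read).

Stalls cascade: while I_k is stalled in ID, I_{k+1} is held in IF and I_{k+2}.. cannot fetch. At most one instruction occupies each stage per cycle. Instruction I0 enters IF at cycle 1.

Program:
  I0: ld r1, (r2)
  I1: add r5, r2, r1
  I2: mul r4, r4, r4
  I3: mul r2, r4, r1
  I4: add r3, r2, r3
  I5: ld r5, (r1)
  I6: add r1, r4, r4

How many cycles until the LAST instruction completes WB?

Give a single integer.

I0 ld r1 <- r2: IF@1 ID@2 stall=0 (-) EX@3 MEM@4 WB@5
I1 add r5 <- r2,r1: IF@2 ID@3 stall=2 (RAW on I0.r1 (WB@5)) EX@6 MEM@7 WB@8
I2 mul r4 <- r4,r4: IF@3 ID@6 stall=0 (-) EX@7 MEM@8 WB@9
I3 mul r2 <- r4,r1: IF@6 ID@7 stall=2 (RAW on I2.r4 (WB@9)) EX@10 MEM@11 WB@12
I4 add r3 <- r2,r3: IF@7 ID@10 stall=2 (RAW on I3.r2 (WB@12)) EX@13 MEM@14 WB@15
I5 ld r5 <- r1: IF@10 ID@13 stall=0 (-) EX@14 MEM@15 WB@16
I6 add r1 <- r4,r4: IF@13 ID@14 stall=0 (-) EX@15 MEM@16 WB@17

Answer: 17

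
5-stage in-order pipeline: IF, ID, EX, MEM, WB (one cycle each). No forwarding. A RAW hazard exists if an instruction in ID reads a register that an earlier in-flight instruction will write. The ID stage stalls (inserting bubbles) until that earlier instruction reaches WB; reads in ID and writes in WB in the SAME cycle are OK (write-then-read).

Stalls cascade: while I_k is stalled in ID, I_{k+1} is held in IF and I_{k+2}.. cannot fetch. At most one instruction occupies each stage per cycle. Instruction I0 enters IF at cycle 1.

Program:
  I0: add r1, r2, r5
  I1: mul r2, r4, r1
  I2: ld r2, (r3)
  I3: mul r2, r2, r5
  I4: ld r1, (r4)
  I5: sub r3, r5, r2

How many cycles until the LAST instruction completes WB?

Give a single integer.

I0 add r1 <- r2,r5: IF@1 ID@2 stall=0 (-) EX@3 MEM@4 WB@5
I1 mul r2 <- r4,r1: IF@2 ID@3 stall=2 (RAW on I0.r1 (WB@5)) EX@6 MEM@7 WB@8
I2 ld r2 <- r3: IF@3 ID@6 stall=0 (-) EX@7 MEM@8 WB@9
I3 mul r2 <- r2,r5: IF@6 ID@7 stall=2 (RAW on I2.r2 (WB@9)) EX@10 MEM@11 WB@12
I4 ld r1 <- r4: IF@7 ID@10 stall=0 (-) EX@11 MEM@12 WB@13
I5 sub r3 <- r5,r2: IF@10 ID@11 stall=1 (RAW on I3.r2 (WB@12)) EX@13 MEM@14 WB@15

Answer: 15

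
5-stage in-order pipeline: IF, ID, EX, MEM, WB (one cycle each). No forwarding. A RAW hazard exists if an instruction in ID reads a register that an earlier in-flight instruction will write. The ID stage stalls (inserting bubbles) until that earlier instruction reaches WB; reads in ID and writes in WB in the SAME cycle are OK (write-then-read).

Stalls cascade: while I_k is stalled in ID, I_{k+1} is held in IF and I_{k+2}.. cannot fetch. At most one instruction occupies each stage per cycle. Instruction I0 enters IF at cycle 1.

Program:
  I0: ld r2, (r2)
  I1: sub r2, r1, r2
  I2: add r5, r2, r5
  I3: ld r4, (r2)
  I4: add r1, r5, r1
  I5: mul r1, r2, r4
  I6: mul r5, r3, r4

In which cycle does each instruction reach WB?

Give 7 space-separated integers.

I0 ld r2 <- r2: IF@1 ID@2 stall=0 (-) EX@3 MEM@4 WB@5
I1 sub r2 <- r1,r2: IF@2 ID@3 stall=2 (RAW on I0.r2 (WB@5)) EX@6 MEM@7 WB@8
I2 add r5 <- r2,r5: IF@3 ID@6 stall=2 (RAW on I1.r2 (WB@8)) EX@9 MEM@10 WB@11
I3 ld r4 <- r2: IF@6 ID@9 stall=0 (-) EX@10 MEM@11 WB@12
I4 add r1 <- r5,r1: IF@9 ID@10 stall=1 (RAW on I2.r5 (WB@11)) EX@12 MEM@13 WB@14
I5 mul r1 <- r2,r4: IF@10 ID@12 stall=0 (-) EX@13 MEM@14 WB@15
I6 mul r5 <- r3,r4: IF@12 ID@13 stall=0 (-) EX@14 MEM@15 WB@16

Answer: 5 8 11 12 14 15 16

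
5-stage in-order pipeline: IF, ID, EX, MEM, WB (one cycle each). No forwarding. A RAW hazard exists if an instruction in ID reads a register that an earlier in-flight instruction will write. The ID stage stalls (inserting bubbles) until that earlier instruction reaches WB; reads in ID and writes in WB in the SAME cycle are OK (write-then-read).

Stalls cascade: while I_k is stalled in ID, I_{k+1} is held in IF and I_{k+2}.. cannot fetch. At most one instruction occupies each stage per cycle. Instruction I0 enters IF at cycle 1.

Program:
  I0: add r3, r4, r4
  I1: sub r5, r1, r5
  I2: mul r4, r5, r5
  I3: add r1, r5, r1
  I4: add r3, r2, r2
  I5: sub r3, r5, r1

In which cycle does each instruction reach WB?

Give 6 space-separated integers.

I0 add r3 <- r4,r4: IF@1 ID@2 stall=0 (-) EX@3 MEM@4 WB@5
I1 sub r5 <- r1,r5: IF@2 ID@3 stall=0 (-) EX@4 MEM@5 WB@6
I2 mul r4 <- r5,r5: IF@3 ID@4 stall=2 (RAW on I1.r5 (WB@6)) EX@7 MEM@8 WB@9
I3 add r1 <- r5,r1: IF@4 ID@7 stall=0 (-) EX@8 MEM@9 WB@10
I4 add r3 <- r2,r2: IF@7 ID@8 stall=0 (-) EX@9 MEM@10 WB@11
I5 sub r3 <- r5,r1: IF@8 ID@9 stall=1 (RAW on I3.r1 (WB@10)) EX@11 MEM@12 WB@13

Answer: 5 6 9 10 11 13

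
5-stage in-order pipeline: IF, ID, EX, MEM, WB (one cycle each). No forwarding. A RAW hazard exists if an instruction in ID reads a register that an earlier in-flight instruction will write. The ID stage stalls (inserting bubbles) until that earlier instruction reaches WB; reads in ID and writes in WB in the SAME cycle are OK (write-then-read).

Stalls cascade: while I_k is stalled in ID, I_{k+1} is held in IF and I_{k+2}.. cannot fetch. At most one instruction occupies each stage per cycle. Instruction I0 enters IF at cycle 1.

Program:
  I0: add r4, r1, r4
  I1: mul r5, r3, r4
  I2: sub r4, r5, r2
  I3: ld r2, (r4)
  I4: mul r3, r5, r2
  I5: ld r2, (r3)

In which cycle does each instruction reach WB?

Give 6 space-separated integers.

I0 add r4 <- r1,r4: IF@1 ID@2 stall=0 (-) EX@3 MEM@4 WB@5
I1 mul r5 <- r3,r4: IF@2 ID@3 stall=2 (RAW on I0.r4 (WB@5)) EX@6 MEM@7 WB@8
I2 sub r4 <- r5,r2: IF@3 ID@6 stall=2 (RAW on I1.r5 (WB@8)) EX@9 MEM@10 WB@11
I3 ld r2 <- r4: IF@6 ID@9 stall=2 (RAW on I2.r4 (WB@11)) EX@12 MEM@13 WB@14
I4 mul r3 <- r5,r2: IF@9 ID@12 stall=2 (RAW on I3.r2 (WB@14)) EX@15 MEM@16 WB@17
I5 ld r2 <- r3: IF@12 ID@15 stall=2 (RAW on I4.r3 (WB@17)) EX@18 MEM@19 WB@20

Answer: 5 8 11 14 17 20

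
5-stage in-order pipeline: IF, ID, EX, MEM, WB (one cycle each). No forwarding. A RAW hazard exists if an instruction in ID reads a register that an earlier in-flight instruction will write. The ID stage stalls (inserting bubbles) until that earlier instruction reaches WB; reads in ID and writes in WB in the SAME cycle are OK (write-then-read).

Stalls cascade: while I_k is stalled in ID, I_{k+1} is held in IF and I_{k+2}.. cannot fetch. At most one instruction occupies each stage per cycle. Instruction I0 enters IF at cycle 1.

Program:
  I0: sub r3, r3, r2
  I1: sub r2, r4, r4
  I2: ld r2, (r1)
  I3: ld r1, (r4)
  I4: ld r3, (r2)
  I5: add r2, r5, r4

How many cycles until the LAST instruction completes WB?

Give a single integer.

I0 sub r3 <- r3,r2: IF@1 ID@2 stall=0 (-) EX@3 MEM@4 WB@5
I1 sub r2 <- r4,r4: IF@2 ID@3 stall=0 (-) EX@4 MEM@5 WB@6
I2 ld r2 <- r1: IF@3 ID@4 stall=0 (-) EX@5 MEM@6 WB@7
I3 ld r1 <- r4: IF@4 ID@5 stall=0 (-) EX@6 MEM@7 WB@8
I4 ld r3 <- r2: IF@5 ID@6 stall=1 (RAW on I2.r2 (WB@7)) EX@8 MEM@9 WB@10
I5 add r2 <- r5,r4: IF@6 ID@8 stall=0 (-) EX@9 MEM@10 WB@11

Answer: 11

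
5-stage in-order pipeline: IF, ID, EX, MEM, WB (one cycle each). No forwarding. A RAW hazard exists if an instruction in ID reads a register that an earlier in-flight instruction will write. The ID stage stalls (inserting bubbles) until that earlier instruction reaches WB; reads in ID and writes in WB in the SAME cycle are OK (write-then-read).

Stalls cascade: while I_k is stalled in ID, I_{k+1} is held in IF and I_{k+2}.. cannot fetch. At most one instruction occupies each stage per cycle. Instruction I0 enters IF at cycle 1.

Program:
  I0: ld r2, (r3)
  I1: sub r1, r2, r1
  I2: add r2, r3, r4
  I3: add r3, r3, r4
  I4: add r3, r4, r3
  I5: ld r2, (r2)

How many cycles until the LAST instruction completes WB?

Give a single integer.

Answer: 14

Derivation:
I0 ld r2 <- r3: IF@1 ID@2 stall=0 (-) EX@3 MEM@4 WB@5
I1 sub r1 <- r2,r1: IF@2 ID@3 stall=2 (RAW on I0.r2 (WB@5)) EX@6 MEM@7 WB@8
I2 add r2 <- r3,r4: IF@3 ID@6 stall=0 (-) EX@7 MEM@8 WB@9
I3 add r3 <- r3,r4: IF@6 ID@7 stall=0 (-) EX@8 MEM@9 WB@10
I4 add r3 <- r4,r3: IF@7 ID@8 stall=2 (RAW on I3.r3 (WB@10)) EX@11 MEM@12 WB@13
I5 ld r2 <- r2: IF@8 ID@11 stall=0 (-) EX@12 MEM@13 WB@14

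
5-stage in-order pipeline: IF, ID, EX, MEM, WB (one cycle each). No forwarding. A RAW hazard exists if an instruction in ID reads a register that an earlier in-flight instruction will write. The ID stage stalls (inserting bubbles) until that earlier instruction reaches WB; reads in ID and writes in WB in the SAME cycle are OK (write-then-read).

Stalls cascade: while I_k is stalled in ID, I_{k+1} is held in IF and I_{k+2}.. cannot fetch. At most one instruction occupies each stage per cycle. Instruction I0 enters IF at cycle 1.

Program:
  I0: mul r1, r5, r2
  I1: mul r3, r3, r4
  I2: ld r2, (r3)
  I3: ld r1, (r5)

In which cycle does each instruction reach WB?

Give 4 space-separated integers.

Answer: 5 6 9 10

Derivation:
I0 mul r1 <- r5,r2: IF@1 ID@2 stall=0 (-) EX@3 MEM@4 WB@5
I1 mul r3 <- r3,r4: IF@2 ID@3 stall=0 (-) EX@4 MEM@5 WB@6
I2 ld r2 <- r3: IF@3 ID@4 stall=2 (RAW on I1.r3 (WB@6)) EX@7 MEM@8 WB@9
I3 ld r1 <- r5: IF@4 ID@7 stall=0 (-) EX@8 MEM@9 WB@10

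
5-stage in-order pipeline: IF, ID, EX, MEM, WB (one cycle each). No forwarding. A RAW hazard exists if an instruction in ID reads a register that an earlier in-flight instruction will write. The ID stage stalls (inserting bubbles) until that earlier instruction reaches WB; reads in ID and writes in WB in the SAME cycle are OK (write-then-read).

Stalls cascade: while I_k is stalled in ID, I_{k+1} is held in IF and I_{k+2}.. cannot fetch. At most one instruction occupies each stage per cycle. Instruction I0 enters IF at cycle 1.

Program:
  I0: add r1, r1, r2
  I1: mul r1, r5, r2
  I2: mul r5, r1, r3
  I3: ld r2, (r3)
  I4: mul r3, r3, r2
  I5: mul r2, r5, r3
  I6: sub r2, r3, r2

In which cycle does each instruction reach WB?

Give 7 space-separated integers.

Answer: 5 6 9 10 13 16 19

Derivation:
I0 add r1 <- r1,r2: IF@1 ID@2 stall=0 (-) EX@3 MEM@4 WB@5
I1 mul r1 <- r5,r2: IF@2 ID@3 stall=0 (-) EX@4 MEM@5 WB@6
I2 mul r5 <- r1,r3: IF@3 ID@4 stall=2 (RAW on I1.r1 (WB@6)) EX@7 MEM@8 WB@9
I3 ld r2 <- r3: IF@4 ID@7 stall=0 (-) EX@8 MEM@9 WB@10
I4 mul r3 <- r3,r2: IF@7 ID@8 stall=2 (RAW on I3.r2 (WB@10)) EX@11 MEM@12 WB@13
I5 mul r2 <- r5,r3: IF@8 ID@11 stall=2 (RAW on I4.r3 (WB@13)) EX@14 MEM@15 WB@16
I6 sub r2 <- r3,r2: IF@11 ID@14 stall=2 (RAW on I5.r2 (WB@16)) EX@17 MEM@18 WB@19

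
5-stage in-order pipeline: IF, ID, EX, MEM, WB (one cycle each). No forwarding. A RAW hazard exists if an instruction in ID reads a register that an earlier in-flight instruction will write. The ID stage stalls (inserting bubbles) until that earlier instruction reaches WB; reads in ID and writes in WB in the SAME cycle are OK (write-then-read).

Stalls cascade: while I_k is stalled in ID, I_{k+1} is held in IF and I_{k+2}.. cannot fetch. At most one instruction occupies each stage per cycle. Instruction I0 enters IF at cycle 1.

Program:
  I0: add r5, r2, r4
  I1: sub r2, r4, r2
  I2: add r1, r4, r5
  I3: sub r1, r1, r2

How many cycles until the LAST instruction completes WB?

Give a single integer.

Answer: 11

Derivation:
I0 add r5 <- r2,r4: IF@1 ID@2 stall=0 (-) EX@3 MEM@4 WB@5
I1 sub r2 <- r4,r2: IF@2 ID@3 stall=0 (-) EX@4 MEM@5 WB@6
I2 add r1 <- r4,r5: IF@3 ID@4 stall=1 (RAW on I0.r5 (WB@5)) EX@6 MEM@7 WB@8
I3 sub r1 <- r1,r2: IF@4 ID@6 stall=2 (RAW on I2.r1 (WB@8)) EX@9 MEM@10 WB@11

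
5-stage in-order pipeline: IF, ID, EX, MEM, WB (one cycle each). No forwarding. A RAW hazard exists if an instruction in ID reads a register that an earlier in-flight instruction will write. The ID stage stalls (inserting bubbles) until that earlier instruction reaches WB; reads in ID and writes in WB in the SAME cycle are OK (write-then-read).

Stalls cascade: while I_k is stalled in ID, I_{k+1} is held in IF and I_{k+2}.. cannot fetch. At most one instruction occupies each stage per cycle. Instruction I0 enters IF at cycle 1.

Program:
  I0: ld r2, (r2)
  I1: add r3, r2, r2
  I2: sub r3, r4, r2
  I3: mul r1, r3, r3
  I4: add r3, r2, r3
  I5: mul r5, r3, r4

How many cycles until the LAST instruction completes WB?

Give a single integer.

Answer: 16

Derivation:
I0 ld r2 <- r2: IF@1 ID@2 stall=0 (-) EX@3 MEM@4 WB@5
I1 add r3 <- r2,r2: IF@2 ID@3 stall=2 (RAW on I0.r2 (WB@5)) EX@6 MEM@7 WB@8
I2 sub r3 <- r4,r2: IF@3 ID@6 stall=0 (-) EX@7 MEM@8 WB@9
I3 mul r1 <- r3,r3: IF@6 ID@7 stall=2 (RAW on I2.r3 (WB@9)) EX@10 MEM@11 WB@12
I4 add r3 <- r2,r3: IF@7 ID@10 stall=0 (-) EX@11 MEM@12 WB@13
I5 mul r5 <- r3,r4: IF@10 ID@11 stall=2 (RAW on I4.r3 (WB@13)) EX@14 MEM@15 WB@16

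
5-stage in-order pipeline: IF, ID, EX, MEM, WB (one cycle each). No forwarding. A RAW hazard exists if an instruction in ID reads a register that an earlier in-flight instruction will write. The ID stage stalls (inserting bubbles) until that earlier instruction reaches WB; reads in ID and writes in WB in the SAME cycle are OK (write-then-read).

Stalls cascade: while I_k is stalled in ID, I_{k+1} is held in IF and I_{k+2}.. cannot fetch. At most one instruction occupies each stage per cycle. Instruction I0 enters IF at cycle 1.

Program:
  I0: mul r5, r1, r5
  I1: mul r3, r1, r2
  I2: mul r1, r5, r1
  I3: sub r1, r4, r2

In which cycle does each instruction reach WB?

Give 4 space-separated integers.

I0 mul r5 <- r1,r5: IF@1 ID@2 stall=0 (-) EX@3 MEM@4 WB@5
I1 mul r3 <- r1,r2: IF@2 ID@3 stall=0 (-) EX@4 MEM@5 WB@6
I2 mul r1 <- r5,r1: IF@3 ID@4 stall=1 (RAW on I0.r5 (WB@5)) EX@6 MEM@7 WB@8
I3 sub r1 <- r4,r2: IF@4 ID@6 stall=0 (-) EX@7 MEM@8 WB@9

Answer: 5 6 8 9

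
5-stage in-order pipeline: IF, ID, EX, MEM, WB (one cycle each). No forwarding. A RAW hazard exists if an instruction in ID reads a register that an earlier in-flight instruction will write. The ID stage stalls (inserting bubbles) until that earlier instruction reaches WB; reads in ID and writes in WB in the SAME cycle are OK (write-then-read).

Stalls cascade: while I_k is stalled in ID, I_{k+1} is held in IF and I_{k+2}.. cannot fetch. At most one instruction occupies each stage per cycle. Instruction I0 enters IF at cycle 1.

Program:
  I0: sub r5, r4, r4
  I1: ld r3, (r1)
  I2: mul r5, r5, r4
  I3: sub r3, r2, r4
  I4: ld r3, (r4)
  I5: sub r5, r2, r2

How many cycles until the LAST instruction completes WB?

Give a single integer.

Answer: 11

Derivation:
I0 sub r5 <- r4,r4: IF@1 ID@2 stall=0 (-) EX@3 MEM@4 WB@5
I1 ld r3 <- r1: IF@2 ID@3 stall=0 (-) EX@4 MEM@5 WB@6
I2 mul r5 <- r5,r4: IF@3 ID@4 stall=1 (RAW on I0.r5 (WB@5)) EX@6 MEM@7 WB@8
I3 sub r3 <- r2,r4: IF@4 ID@6 stall=0 (-) EX@7 MEM@8 WB@9
I4 ld r3 <- r4: IF@6 ID@7 stall=0 (-) EX@8 MEM@9 WB@10
I5 sub r5 <- r2,r2: IF@7 ID@8 stall=0 (-) EX@9 MEM@10 WB@11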